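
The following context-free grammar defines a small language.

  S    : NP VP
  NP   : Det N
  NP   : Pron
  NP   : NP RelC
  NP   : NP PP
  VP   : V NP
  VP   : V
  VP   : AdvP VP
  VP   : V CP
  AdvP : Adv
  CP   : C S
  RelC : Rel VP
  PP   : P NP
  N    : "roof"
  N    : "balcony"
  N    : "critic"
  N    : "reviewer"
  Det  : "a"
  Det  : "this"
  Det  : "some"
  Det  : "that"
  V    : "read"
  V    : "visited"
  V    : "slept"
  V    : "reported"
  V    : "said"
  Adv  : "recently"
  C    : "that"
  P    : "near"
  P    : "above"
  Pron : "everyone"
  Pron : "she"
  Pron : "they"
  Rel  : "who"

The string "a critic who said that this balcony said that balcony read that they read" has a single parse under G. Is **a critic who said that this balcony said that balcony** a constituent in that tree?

[S [NP [NP [Det a] [N critic]] [RelC [Rel who] [VP [V said] [CP [C that] [S [NP [Det this] [N balcony]] [VP [V said] [NP [Det that] [N balcony]]]]]]]] [VP [V read] [CP [C that] [S [NP [Pron they]] [VP [V read]]]]]]
The words 'a critic who said that this balcony said that balcony' are exhaustively dominated by a single NP node (built by NP → NP RelC), so they form a constituent.

Yes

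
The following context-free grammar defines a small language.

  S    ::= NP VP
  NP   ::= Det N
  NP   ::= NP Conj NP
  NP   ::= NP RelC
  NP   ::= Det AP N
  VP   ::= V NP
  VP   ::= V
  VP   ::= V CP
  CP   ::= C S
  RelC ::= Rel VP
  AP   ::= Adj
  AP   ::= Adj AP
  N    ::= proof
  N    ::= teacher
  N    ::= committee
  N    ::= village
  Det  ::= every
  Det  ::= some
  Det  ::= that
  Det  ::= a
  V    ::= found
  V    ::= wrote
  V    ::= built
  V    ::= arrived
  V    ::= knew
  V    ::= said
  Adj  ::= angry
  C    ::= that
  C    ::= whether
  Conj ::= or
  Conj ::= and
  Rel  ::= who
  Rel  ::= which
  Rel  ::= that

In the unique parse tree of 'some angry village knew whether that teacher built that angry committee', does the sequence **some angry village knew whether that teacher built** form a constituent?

No

[S [NP [Det some] [AP [Adj angry]] [N village]] [VP [V knew] [CP [C whether] [S [NP [Det that] [N teacher]] [VP [V built] [NP [Det that] [AP [Adj angry]] [N committee]]]]]]]
The smallest constituent containing 'some angry village knew whether that teacher built' is the S spanning 'some angry village knew whether that teacher built that angry committee'; no single node in the tree dominates exactly the given words.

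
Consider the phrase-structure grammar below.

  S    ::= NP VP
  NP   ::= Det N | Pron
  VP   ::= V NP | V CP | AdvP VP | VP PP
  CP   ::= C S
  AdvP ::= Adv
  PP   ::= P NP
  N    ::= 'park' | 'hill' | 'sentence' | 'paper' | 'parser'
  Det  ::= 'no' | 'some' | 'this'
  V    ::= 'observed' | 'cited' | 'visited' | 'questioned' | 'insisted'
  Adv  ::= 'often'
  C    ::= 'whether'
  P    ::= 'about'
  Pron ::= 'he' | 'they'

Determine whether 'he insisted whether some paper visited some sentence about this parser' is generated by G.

S
  NP
    Pron: he
  VP
    V: insisted
    CP
      C: whether
      S
        NP
          Det: some
          N: paper
        VP
          VP
            V: visited
            NP
              Det: some
              N: sentence
          PP
            P: about
            NP
              Det: this
              N: parser
Each bracket corresponds to one application of a listed rule, so the string is derivable from S.

Grammatical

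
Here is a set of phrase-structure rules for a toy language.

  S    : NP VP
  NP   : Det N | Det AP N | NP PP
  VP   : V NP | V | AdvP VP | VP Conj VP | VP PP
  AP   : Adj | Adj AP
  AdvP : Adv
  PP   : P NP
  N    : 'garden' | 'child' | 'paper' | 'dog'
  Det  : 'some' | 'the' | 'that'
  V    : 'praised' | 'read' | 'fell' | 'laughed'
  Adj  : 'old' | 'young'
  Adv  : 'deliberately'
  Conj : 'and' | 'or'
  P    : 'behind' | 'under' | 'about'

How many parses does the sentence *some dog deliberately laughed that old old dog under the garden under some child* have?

Two of the 9 distinct bracketings:
[S [NP [Det some] [N dog]] [VP [AdvP [Adv deliberately]] [VP [V laughed] [NP [NP [Det that] [AP [Adj old] [AP [Adj old]]] [N dog]] [PP [P under] [NP [NP [Det the] [N garden]] [PP [P under] [NP [Det some] [N child]]]]]]]]]
[S [NP [Det some] [N dog]] [VP [AdvP [Adv deliberately]] [VP [V laughed] [NP [NP [NP [Det that] [AP [Adj old] [AP [Adj old]]] [N dog]] [PP [P under] [NP [Det the] [N garden]]]] [PP [P under] [NP [Det some] [N child]]]]]]]
The trees differ in how a recursive rule is bracketed over the same span.

9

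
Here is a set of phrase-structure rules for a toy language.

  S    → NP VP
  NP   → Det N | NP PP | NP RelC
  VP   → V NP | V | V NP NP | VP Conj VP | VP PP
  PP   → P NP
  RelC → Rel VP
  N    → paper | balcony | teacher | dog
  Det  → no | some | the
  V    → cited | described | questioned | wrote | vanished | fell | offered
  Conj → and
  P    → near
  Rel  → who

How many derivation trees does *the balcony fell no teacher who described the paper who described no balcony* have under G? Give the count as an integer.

Two of the 6 distinct bracketings:
[S [NP [Det the] [N balcony]] [VP [V fell] [NP [NP [Det no] [N teacher]] [RelC [Rel who] [VP [V described] [NP [NP [Det the] [N paper]] [RelC [Rel who] [VP [V described] [NP [Det no] [N balcony]]]]]]]]]]
[S [NP [Det the] [N balcony]] [VP [V fell] [NP [NP [Det no] [N teacher]] [RelC [Rel who] [VP [V described] [NP [NP [Det the] [N paper]] [RelC [Rel who] [VP [V described]]]] [NP [Det no] [N balcony]]]]]]]
The difference turns on whether VP → V is used at the relevant span, versus an alternative expansion of VP.

6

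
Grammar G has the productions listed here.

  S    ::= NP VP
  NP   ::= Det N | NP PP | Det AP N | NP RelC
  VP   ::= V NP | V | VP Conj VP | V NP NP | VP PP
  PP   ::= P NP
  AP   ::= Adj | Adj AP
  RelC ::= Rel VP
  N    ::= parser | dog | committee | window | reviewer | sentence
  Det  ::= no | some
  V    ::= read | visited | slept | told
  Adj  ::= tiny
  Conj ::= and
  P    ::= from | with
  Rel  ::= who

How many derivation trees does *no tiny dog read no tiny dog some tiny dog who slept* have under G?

[S [NP [Det no] [AP [Adj tiny]] [N dog]] [VP [V read] [NP [Det no] [AP [Adj tiny]] [N dog]] [NP [NP [Det some] [AP [Adj tiny]] [N dog]] [RelC [Rel who] [VP [V slept]]]]]]
No rule offers an alternative attachment or grouping for any span, so this is the only derivation.

1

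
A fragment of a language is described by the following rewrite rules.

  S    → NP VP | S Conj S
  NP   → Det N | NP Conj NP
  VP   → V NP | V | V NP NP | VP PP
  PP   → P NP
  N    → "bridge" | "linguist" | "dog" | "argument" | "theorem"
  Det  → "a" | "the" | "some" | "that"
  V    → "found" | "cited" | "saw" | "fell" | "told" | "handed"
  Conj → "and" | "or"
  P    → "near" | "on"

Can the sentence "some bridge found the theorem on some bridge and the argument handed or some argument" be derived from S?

Ungrammatical

For S → NP VP, the only prefix that parses as NP is 'some bridge', but the remainder 'found the theorem on some bridge and the argument handed or some argument' is not a VP under these rules. The alternative S rule S → S Conj S likewise has no satisfying split.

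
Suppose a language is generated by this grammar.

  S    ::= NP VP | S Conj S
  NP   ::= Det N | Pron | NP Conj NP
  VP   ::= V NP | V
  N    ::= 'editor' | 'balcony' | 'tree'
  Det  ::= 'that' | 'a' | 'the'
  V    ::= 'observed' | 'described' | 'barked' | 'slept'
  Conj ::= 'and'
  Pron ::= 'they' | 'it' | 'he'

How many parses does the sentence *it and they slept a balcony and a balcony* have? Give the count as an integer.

[S [NP [NP [Pron it]] [Conj and] [NP [Pron they]]] [VP [V slept] [NP [NP [Det a] [N balcony]] [Conj and] [NP [Det a] [N balcony]]]]]
No rule offers an alternative attachment or grouping for any span, so this is the only derivation.

1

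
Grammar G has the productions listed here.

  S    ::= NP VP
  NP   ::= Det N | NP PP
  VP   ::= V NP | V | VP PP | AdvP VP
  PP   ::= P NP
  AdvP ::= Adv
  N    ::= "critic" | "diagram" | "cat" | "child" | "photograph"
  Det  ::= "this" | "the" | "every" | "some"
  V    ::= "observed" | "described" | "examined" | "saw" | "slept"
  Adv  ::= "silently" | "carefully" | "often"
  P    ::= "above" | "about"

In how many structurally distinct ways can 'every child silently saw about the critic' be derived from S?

2

The two bracketings:
[S [NP [Det every] [N child]] [VP [VP [AdvP [Adv silently]] [VP [V saw]]] [PP [P about] [NP [Det the] [N critic]]]]]
[S [NP [Det every] [N child]] [VP [AdvP [Adv silently]] [VP [VP [V saw]] [PP [P about] [NP [Det the] [N critic]]]]]]
The trees differ in how a recursive rule is bracketed over the same span.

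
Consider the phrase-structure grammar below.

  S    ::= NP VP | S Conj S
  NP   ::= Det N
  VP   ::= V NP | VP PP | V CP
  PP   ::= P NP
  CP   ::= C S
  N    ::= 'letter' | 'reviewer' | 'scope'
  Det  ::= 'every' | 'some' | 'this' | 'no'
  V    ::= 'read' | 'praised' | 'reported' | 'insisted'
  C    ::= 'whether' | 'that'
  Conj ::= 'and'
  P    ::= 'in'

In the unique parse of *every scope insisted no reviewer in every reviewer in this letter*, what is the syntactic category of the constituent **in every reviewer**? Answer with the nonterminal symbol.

PP

[S [NP [Det every] [N scope]] [VP [VP [VP [V insisted] [NP [Det no] [N reviewer]]] [PP [P in] [NP [Det every] [N reviewer]]]] [PP [P in] [NP [Det this] [N letter]]]]]
The span 'in every reviewer' is the PP node built by PP → P NP.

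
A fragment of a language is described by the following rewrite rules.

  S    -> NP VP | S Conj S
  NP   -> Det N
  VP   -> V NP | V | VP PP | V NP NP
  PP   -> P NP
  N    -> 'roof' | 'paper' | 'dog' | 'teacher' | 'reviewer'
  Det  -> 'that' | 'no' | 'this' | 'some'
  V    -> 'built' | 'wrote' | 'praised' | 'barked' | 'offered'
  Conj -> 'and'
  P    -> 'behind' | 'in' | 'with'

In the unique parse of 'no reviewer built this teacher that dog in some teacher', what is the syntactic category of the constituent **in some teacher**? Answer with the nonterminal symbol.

PP

S
  NP
    Det: no
    N: reviewer
  VP
    VP
      V: built
      NP
        Det: this
        N: teacher
      NP
        Det: that
        N: dog
    PP
      P: in
      NP
        Det: some
        N: teacher
The span 'in some teacher' is the PP node built by PP → P NP.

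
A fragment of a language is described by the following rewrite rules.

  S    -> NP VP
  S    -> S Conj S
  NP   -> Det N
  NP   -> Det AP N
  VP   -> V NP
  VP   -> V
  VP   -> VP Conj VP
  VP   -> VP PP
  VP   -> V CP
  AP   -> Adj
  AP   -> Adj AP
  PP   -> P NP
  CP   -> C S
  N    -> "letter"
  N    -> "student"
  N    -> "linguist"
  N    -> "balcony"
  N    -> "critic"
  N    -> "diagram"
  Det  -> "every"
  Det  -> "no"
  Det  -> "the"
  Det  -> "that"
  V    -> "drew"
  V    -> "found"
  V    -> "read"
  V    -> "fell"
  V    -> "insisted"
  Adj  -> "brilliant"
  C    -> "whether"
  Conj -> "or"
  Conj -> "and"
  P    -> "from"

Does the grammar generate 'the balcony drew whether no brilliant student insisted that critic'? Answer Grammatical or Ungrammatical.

Grammatical

S
  NP
    Det: the
    N: balcony
  VP
    V: drew
    CP
      C: whether
      S
        NP
          Det: no
          AP
            Adj: brilliant
          N: student
        VP
          V: insisted
          NP
            Det: that
            N: critic
Each bracket corresponds to one application of a listed rule, so the string is derivable from S.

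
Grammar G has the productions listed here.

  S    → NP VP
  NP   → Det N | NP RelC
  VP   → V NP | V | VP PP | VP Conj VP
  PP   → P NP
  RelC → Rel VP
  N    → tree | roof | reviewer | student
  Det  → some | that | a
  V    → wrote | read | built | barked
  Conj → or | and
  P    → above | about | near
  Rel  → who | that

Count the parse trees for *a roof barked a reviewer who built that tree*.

1

[S [NP [Det a] [N roof]] [VP [V barked] [NP [NP [Det a] [N reviewer]] [RelC [Rel who] [VP [V built] [NP [Det that] [N tree]]]]]]]
No rule offers an alternative attachment or grouping for any span, so this is the only derivation.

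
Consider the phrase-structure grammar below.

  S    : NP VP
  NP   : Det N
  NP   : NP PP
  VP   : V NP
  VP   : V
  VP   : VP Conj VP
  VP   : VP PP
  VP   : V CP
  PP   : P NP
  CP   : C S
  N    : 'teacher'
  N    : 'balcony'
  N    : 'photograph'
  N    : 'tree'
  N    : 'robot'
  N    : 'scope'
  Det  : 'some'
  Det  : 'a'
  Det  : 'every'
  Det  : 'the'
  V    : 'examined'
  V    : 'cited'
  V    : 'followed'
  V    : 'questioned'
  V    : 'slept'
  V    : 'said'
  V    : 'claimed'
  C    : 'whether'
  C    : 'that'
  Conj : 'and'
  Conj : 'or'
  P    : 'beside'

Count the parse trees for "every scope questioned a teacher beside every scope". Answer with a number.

The two bracketings:
[S [NP [Det every] [N scope]] [VP [V questioned] [NP [NP [Det a] [N teacher]] [PP [P beside] [NP [Det every] [N scope]]]]]]
[S [NP [Det every] [N scope]] [VP [VP [V questioned] [NP [Det a] [N teacher]]] [PP [P beside] [NP [Det every] [N scope]]]]]
The difference turns on whether NP → NP PP is used at the relevant span, versus an alternative expansion of NP.

2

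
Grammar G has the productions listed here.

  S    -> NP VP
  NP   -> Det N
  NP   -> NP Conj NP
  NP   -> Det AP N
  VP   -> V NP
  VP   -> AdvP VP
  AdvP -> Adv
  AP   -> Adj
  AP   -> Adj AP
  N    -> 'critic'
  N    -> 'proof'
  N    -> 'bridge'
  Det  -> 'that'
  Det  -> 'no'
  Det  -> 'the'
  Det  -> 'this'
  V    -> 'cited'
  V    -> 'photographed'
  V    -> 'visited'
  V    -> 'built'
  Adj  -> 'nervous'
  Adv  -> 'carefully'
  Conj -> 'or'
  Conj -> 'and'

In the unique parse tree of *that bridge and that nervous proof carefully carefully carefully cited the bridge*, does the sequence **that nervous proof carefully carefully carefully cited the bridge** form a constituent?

No

[S [NP [NP [Det that] [N bridge]] [Conj and] [NP [Det that] [AP [Adj nervous]] [N proof]]] [VP [AdvP [Adv carefully]] [VP [AdvP [Adv carefully]] [VP [AdvP [Adv carefully]] [VP [V cited] [NP [Det the] [N bridge]]]]]]]
The smallest constituent containing 'that nervous proof carefully carefully carefully cited the bridge' is the S spanning 'that bridge and that nervous proof carefully carefully carefully cited the bridge'; no single node in the tree dominates exactly the given words.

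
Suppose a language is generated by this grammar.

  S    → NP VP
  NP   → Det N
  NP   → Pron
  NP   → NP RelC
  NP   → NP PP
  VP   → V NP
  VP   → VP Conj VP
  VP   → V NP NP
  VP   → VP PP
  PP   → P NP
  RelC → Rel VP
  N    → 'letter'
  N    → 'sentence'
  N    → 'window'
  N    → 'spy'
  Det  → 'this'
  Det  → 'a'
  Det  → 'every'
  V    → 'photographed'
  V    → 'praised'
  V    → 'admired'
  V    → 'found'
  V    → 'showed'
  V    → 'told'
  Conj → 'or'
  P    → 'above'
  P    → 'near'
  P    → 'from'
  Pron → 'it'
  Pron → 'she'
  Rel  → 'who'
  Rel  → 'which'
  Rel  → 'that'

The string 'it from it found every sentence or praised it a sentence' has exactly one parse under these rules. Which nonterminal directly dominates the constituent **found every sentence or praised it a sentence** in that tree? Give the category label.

[S [NP [NP [Pron it]] [PP [P from] [NP [Pron it]]]] [VP [VP [V found] [NP [Det every] [N sentence]]] [Conj or] [VP [V praised] [NP [Pron it]] [NP [Det a] [N sentence]]]]]
The span 'found every sentence or praised it a sentence' is the VP node built by VP → VP Conj VP.
Its mother is the S built by S → NP VP.

S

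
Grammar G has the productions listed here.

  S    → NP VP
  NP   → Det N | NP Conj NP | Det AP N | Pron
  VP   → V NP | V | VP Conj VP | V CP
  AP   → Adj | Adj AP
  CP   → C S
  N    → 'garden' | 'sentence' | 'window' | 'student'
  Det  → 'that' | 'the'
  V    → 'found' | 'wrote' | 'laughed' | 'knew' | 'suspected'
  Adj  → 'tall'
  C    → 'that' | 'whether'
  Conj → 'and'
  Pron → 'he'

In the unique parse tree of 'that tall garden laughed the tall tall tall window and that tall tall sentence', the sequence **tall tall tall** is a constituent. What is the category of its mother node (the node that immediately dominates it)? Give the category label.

NP

[S [NP [Det that] [AP [Adj tall]] [N garden]] [VP [V laughed] [NP [NP [Det the] [AP [Adj tall] [AP [Adj tall] [AP [Adj tall]]]] [N window]] [Conj and] [NP [Det that] [AP [Adj tall] [AP [Adj tall]]] [N sentence]]]]]
The span 'tall tall tall' is the AP node built by AP → Adj AP.
Its mother is the NP built by NP → Det AP N.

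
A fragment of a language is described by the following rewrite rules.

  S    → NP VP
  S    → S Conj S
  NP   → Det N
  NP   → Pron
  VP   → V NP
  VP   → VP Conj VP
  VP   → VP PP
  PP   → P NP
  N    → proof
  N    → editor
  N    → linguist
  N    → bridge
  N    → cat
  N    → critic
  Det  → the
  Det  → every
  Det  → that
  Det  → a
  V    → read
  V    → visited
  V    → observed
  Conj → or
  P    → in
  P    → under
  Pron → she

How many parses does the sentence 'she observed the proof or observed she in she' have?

2

The two bracketings:
[S [NP [Pron she]] [VP [VP [V observed] [NP [Det the] [N proof]]] [Conj or] [VP [VP [V observed] [NP [Pron she]]] [PP [P in] [NP [Pron she]]]]]]
[S [NP [Pron she]] [VP [VP [VP [V observed] [NP [Det the] [N proof]]] [Conj or] [VP [V observed] [NP [Pron she]]]] [PP [P in] [NP [Pron she]]]]]
The trees differ in how a recursive rule is bracketed over the same span.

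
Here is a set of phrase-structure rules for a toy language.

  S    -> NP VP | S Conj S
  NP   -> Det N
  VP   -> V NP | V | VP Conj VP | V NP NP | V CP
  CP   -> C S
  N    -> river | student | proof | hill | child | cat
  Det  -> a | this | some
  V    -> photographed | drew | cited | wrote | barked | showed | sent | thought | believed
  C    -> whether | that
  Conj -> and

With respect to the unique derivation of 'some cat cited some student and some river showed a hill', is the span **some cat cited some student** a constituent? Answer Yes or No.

[S [S [NP [Det some] [N cat]] [VP [V cited] [NP [Det some] [N student]]]] [Conj and] [S [NP [Det some] [N river]] [VP [V showed] [NP [Det a] [N hill]]]]]
The words 'some cat cited some student' are exhaustively dominated by a single S node (built by S → NP VP), so they form a constituent.

Yes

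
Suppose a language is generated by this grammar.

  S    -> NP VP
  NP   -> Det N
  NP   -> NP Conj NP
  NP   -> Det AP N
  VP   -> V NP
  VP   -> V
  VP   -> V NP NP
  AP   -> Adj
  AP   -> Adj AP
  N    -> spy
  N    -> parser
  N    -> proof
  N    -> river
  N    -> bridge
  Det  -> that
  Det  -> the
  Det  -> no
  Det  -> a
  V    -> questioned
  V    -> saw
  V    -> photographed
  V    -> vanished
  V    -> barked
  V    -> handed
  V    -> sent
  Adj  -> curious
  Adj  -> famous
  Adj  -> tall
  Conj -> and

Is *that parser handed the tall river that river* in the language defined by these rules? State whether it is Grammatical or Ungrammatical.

S
  NP
    Det: that
    N: parser
  VP
    V: handed
    NP
      Det: the
      AP
        Adj: tall
      N: river
    NP
      Det: that
      N: river
Every word is introduced by a lexical rule and the phrasal rules combine the resulting categories into a single S.

Grammatical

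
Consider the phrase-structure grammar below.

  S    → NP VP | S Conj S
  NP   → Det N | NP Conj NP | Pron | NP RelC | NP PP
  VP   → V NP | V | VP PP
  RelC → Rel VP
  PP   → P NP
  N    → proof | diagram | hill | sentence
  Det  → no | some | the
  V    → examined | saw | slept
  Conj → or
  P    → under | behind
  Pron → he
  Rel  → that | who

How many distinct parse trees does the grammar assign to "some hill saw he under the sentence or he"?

Two of the 3 distinct bracketings:
[S [NP [Det some] [N hill]] [VP [V saw] [NP [NP [NP [Pron he]] [PP [P under] [NP [Det the] [N sentence]]]] [Conj or] [NP [Pron he]]]]]
[S [NP [Det some] [N hill]] [VP [V saw] [NP [NP [Pron he]] [PP [P under] [NP [NP [Det the] [N sentence]] [Conj or] [NP [Pron he]]]]]]]
The trees differ in how a recursive rule is bracketed over the same span.

3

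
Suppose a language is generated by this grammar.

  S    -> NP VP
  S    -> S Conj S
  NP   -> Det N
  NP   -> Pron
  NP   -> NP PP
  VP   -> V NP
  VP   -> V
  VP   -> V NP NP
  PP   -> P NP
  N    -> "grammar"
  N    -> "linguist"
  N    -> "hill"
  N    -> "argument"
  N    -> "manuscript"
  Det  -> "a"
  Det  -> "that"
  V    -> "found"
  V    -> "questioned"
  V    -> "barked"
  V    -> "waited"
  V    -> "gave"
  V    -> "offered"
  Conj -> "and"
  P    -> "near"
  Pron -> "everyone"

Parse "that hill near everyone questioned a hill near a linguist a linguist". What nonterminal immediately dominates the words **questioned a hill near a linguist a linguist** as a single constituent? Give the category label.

VP

S
  NP
    NP
      Det: that
      N: hill
    PP
      P: near
      NP
        Pron: everyone
  VP
    V: questioned
    NP
      NP
        Det: a
        N: hill
      PP
        P: near
        NP
          Det: a
          N: linguist
    NP
      Det: a
      N: linguist
The span 'questioned a hill near a linguist a linguist' is the VP node built by VP → V NP NP.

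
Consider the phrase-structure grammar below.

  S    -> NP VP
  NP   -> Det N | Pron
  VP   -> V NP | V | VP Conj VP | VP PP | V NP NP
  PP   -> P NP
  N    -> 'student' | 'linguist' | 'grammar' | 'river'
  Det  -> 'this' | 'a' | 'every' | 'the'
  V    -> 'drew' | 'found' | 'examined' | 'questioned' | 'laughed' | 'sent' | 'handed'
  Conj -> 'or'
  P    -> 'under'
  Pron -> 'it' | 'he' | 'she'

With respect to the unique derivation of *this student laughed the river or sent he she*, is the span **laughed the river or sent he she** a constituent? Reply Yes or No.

[S [NP [Det this] [N student]] [VP [VP [V laughed] [NP [Det the] [N river]]] [Conj or] [VP [V sent] [NP [Pron he]] [NP [Pron she]]]]]
The words 'laughed the river or sent he she' are exhaustively dominated by a single VP node (built by VP → VP Conj VP), so they form a constituent.

Yes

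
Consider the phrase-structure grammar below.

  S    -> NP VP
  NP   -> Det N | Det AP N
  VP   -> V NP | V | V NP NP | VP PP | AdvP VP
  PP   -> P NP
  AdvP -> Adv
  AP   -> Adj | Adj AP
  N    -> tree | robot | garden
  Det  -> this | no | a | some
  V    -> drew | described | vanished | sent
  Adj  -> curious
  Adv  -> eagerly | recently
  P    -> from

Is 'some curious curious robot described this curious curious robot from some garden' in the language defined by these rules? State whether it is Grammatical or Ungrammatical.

S
  NP
    Det: some
    AP
      Adj: curious
      AP
        Adj: curious
    N: robot
  VP
    VP
      V: described
      NP
        Det: this
        AP
          Adj: curious
          AP
            Adj: curious
        N: robot
    PP
      P: from
      NP
        Det: some
        N: garden
The bracketing above is licensed at every node by one of the given productions, with S at the root.

Grammatical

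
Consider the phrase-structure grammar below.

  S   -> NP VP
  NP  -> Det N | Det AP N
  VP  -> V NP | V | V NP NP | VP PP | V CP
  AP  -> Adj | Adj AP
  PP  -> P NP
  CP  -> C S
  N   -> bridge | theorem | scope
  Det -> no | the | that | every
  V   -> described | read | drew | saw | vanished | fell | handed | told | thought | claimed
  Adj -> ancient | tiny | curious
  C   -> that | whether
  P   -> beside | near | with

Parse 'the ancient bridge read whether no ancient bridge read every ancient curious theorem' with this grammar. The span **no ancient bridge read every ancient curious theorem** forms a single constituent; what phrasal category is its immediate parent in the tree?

CP

S
  NP
    Det: the
    AP
      Adj: ancient
    N: bridge
  VP
    V: read
    CP
      C: whether
      S
        NP
          Det: no
          AP
            Adj: ancient
          N: bridge
        VP
          V: read
          NP
            Det: every
            AP
              Adj: ancient
              AP
                Adj: curious
            N: theorem
The span 'no ancient bridge read every ancient curious theorem' is the S node built by S → NP VP.
Its mother is the CP built by CP → C S.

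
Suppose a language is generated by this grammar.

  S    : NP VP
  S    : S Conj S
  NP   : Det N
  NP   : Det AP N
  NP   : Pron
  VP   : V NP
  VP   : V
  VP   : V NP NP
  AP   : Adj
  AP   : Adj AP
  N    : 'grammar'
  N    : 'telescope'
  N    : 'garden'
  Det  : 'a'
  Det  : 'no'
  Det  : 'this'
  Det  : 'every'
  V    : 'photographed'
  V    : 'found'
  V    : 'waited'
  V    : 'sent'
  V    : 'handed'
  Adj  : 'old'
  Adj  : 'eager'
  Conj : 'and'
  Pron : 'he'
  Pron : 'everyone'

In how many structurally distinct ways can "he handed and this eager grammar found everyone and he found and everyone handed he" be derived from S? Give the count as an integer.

5

Two of the 5 distinct bracketings:
[S [S [NP [Pron he]] [VP [V handed]]] [Conj and] [S [S [NP [Det this] [AP [Adj eager]] [N grammar]] [VP [V found] [NP [Pron everyone]]]] [Conj and] [S [S [NP [Pron he]] [VP [V found]]] [Conj and] [S [NP [Pron everyone]] [VP [V handed] [NP [Pron he]]]]]]]
[S [S [NP [Pron he]] [VP [V handed]]] [Conj and] [S [S [S [NP [Det this] [AP [Adj eager]] [N grammar]] [VP [V found] [NP [Pron everyone]]]] [Conj and] [S [NP [Pron he]] [VP [V found]]]] [Conj and] [S [NP [Pron everyone]] [VP [V handed] [NP [Pron he]]]]]]
The trees differ in how a recursive rule is bracketed over the same span.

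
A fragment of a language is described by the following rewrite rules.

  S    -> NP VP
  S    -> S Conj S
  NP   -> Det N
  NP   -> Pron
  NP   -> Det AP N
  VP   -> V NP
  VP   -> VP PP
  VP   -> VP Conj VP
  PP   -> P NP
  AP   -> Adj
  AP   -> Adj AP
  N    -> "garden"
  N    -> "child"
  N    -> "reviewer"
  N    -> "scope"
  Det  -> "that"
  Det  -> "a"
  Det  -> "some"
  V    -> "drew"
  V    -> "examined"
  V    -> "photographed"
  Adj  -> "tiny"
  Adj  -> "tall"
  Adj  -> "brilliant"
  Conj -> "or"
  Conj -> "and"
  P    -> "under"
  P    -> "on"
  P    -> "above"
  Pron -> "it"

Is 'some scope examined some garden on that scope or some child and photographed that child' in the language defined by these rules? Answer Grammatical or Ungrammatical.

Ungrammatical

For S → NP VP, the only prefix that parses as NP is 'some scope', but the remainder 'examined some garden on that scope or some child and photographed that child' is not a VP under these rules. The alternative S rule S → S Conj S likewise has no satisfying split.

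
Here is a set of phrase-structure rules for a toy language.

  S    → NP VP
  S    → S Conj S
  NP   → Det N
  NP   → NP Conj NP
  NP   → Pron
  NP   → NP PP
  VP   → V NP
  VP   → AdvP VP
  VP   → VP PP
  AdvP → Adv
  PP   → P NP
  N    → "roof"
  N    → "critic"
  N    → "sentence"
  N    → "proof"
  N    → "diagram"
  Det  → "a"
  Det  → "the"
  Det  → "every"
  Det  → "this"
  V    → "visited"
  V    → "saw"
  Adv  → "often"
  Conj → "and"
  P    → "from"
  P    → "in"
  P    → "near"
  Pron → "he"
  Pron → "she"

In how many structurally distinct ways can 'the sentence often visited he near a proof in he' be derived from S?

Two of the 9 distinct bracketings:
[S [NP [Det the] [N sentence]] [VP [AdvP [Adv often]] [VP [V visited] [NP [NP [Pron he]] [PP [P near] [NP [NP [Det a] [N proof]] [PP [P in] [NP [Pron he]]]]]]]]]
[S [NP [Det the] [N sentence]] [VP [AdvP [Adv often]] [VP [V visited] [NP [NP [NP [Pron he]] [PP [P near] [NP [Det a] [N proof]]]] [PP [P in] [NP [Pron he]]]]]]]
The trees differ in how a recursive rule is bracketed over the same span.

9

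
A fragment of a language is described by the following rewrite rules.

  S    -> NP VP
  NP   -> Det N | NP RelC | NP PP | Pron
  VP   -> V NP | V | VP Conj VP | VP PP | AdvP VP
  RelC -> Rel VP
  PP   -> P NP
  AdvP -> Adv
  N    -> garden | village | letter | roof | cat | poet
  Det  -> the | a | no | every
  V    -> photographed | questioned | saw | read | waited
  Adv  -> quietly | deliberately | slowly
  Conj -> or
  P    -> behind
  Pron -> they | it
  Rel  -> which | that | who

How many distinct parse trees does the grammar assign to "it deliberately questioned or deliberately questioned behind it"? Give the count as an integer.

7

Two of the 7 distinct bracketings:
[S [NP [Pron it]] [VP [VP [AdvP [Adv deliberately]] [VP [V questioned]]] [Conj or] [VP [VP [AdvP [Adv deliberately]] [VP [V questioned]]] [PP [P behind] [NP [Pron it]]]]]]
[S [NP [Pron it]] [VP [VP [AdvP [Adv deliberately]] [VP [V questioned]]] [Conj or] [VP [AdvP [Adv deliberately]] [VP [VP [V questioned]] [PP [P behind] [NP [Pron it]]]]]]]
The trees differ in how a recursive rule is bracketed over the same span.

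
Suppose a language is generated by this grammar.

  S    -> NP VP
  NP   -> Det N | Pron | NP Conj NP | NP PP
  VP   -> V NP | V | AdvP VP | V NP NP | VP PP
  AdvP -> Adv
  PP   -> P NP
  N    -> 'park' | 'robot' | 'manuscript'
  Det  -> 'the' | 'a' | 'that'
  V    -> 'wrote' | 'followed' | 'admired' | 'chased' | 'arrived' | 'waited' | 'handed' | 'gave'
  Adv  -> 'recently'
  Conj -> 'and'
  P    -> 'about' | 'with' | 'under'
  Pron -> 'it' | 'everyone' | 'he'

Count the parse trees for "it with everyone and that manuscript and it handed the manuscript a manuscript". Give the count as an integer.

5

Two of the 5 distinct bracketings:
[S [NP [NP [NP [Pron it]] [PP [P with] [NP [Pron everyone]]]] [Conj and] [NP [NP [Det that] [N manuscript]] [Conj and] [NP [Pron it]]]] [VP [V handed] [NP [Det the] [N manuscript]] [NP [Det a] [N manuscript]]]]
[S [NP [NP [NP [NP [Pron it]] [PP [P with] [NP [Pron everyone]]]] [Conj and] [NP [Det that] [N manuscript]]] [Conj and] [NP [Pron it]]] [VP [V handed] [NP [Det the] [N manuscript]] [NP [Det a] [N manuscript]]]]
The trees differ in how a recursive rule is bracketed over the same span.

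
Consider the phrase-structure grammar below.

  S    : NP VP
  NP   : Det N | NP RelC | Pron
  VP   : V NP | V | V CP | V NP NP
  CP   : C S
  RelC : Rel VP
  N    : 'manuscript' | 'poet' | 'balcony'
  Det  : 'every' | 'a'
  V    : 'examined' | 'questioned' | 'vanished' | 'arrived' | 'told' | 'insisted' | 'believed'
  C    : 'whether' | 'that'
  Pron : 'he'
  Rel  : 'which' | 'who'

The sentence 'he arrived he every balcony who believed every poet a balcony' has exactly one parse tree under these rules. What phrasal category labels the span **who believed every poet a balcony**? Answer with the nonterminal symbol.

S
  NP
    Pron: he
  VP
    V: arrived
    NP
      Pron: he
    NP
      NP
        Det: every
        N: balcony
      RelC
        Rel: who
        VP
          V: believed
          NP
            Det: every
            N: poet
          NP
            Det: a
            N: balcony
The span 'who believed every poet a balcony' is the RelC node built by RelC → Rel VP.

RelC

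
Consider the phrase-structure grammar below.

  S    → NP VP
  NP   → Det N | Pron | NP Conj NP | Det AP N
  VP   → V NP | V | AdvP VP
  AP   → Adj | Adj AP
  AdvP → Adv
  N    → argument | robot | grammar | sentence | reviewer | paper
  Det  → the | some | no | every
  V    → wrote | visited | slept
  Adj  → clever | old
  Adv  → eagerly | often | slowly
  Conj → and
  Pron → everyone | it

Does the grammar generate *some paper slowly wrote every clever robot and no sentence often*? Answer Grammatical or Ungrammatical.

For S → NP VP, the only prefix that parses as NP is 'some paper', but the remainder 'slowly wrote every clever robot and no sentence often' is not a VP under these rules.

Ungrammatical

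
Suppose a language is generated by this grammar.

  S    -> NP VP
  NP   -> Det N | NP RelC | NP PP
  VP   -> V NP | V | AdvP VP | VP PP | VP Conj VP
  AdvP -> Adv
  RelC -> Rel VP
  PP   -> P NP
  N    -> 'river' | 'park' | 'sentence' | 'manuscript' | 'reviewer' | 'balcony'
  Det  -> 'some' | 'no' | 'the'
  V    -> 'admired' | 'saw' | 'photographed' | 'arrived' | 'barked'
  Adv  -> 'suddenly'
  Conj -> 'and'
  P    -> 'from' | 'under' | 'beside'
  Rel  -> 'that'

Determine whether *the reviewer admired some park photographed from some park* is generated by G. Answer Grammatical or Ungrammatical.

For S → NP VP, the only prefix that parses as NP is 'the reviewer', but the remainder 'admired some park photographed from some park' is not a VP under these rules.

Ungrammatical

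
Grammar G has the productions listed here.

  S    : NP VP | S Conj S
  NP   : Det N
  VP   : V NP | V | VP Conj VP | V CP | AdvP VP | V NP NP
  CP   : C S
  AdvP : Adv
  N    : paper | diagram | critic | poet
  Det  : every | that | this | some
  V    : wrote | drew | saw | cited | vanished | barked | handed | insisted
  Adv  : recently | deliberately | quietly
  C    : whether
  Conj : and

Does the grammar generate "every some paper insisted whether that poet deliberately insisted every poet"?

A Det word can never sit immediately before a Det word in any string this grammar generates, so the substring 'every some' rules out a derivation.

Ungrammatical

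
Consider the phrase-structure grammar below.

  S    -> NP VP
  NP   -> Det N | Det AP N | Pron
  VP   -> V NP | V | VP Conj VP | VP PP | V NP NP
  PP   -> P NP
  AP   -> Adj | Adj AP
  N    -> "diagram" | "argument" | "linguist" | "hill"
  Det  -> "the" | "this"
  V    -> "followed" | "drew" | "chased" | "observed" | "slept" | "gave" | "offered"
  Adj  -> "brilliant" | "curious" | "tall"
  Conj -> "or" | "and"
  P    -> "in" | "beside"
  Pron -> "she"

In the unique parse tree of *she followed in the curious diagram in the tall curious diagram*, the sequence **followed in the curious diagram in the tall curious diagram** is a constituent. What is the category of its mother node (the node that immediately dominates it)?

S

[S [NP [Pron she]] [VP [VP [VP [V followed]] [PP [P in] [NP [Det the] [AP [Adj curious]] [N diagram]]]] [PP [P in] [NP [Det the] [AP [Adj tall] [AP [Adj curious]]] [N diagram]]]]]
The span 'followed in the curious diagram in the tall curious diagram' is the VP node built by VP → VP PP.
Its mother is the S built by S → NP VP.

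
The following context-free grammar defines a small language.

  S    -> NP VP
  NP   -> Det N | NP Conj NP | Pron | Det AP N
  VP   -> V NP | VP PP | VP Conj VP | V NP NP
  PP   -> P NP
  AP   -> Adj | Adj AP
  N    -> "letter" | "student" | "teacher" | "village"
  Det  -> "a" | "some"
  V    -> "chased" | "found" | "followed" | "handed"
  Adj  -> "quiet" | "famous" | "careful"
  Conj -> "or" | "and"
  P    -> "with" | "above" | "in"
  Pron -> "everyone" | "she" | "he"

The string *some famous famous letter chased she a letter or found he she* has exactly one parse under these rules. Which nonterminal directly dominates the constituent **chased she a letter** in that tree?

S
  NP
    Det: some
    AP
      Adj: famous
      AP
        Adj: famous
    N: letter
  VP
    VP
      V: chased
      NP
        Pron: she
      NP
        Det: a
        N: letter
    Conj: or
    VP
      V: found
      NP
        Pron: he
      NP
        Pron: she
The span 'chased she a letter' is the VP node built by VP → V NP NP.
Its mother is the VP built by VP → VP Conj VP.

VP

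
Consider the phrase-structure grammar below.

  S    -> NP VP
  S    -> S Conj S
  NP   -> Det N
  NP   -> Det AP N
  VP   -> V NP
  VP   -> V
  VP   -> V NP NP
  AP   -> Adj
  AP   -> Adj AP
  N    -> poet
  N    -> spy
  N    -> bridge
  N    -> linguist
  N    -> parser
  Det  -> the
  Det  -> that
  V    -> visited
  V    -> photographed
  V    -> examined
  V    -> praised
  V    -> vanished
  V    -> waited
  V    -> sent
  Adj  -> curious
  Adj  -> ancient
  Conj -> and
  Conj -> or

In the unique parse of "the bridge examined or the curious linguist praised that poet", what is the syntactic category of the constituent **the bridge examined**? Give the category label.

S
  S
    NP
      Det: the
      N: bridge
    VP
      V: examined
  Conj: or
  S
    NP
      Det: the
      AP
        Adj: curious
      N: linguist
    VP
      V: praised
      NP
        Det: that
        N: poet
The span 'the bridge examined' is the S node built by S → NP VP.

S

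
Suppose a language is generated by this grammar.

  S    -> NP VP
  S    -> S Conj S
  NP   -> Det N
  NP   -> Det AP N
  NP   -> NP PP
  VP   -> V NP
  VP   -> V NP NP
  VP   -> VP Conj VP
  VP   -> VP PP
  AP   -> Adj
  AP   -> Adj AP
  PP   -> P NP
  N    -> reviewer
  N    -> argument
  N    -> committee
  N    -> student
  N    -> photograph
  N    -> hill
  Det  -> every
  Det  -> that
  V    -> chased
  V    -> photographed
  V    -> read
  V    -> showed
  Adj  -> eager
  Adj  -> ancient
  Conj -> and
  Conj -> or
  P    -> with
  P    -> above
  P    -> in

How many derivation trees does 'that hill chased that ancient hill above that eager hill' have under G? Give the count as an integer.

2

The two bracketings:
[S [NP [Det that] [N hill]] [VP [V chased] [NP [NP [Det that] [AP [Adj ancient]] [N hill]] [PP [P above] [NP [Det that] [AP [Adj eager]] [N hill]]]]]]
[S [NP [Det that] [N hill]] [VP [VP [V chased] [NP [Det that] [AP [Adj ancient]] [N hill]]] [PP [P above] [NP [Det that] [AP [Adj eager]] [N hill]]]]]
The difference turns on whether NP → NP PP is used at the relevant span, versus an alternative expansion of NP.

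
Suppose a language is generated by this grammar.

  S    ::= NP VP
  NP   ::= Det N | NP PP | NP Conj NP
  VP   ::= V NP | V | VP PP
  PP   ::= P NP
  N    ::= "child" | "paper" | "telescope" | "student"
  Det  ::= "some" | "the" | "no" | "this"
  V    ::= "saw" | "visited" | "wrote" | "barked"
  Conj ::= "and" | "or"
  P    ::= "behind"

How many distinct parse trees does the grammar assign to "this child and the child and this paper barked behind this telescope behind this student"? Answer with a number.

Two of the 4 distinct bracketings:
[S [NP [NP [Det this] [N child]] [Conj and] [NP [NP [Det the] [N child]] [Conj and] [NP [Det this] [N paper]]]] [VP [VP [V barked]] [PP [P behind] [NP [NP [Det this] [N telescope]] [PP [P behind] [NP [Det this] [N student]]]]]]]
[S [NP [NP [Det this] [N child]] [Conj and] [NP [NP [Det the] [N child]] [Conj and] [NP [Det this] [N paper]]]] [VP [VP [VP [V barked]] [PP [P behind] [NP [Det this] [N telescope]]]] [PP [P behind] [NP [Det this] [N student]]]]]
The difference turns on whether NP → NP PP is used at the relevant span, versus an alternative expansion of NP.

4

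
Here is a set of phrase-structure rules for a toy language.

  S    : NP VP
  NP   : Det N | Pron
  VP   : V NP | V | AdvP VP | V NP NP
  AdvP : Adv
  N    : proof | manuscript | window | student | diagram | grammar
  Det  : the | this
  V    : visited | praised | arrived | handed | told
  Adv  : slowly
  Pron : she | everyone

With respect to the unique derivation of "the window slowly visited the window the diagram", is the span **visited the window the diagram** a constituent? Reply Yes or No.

[S [NP [Det the] [N window]] [VP [AdvP [Adv slowly]] [VP [V visited] [NP [Det the] [N window]] [NP [Det the] [N diagram]]]]]
The words 'visited the window the diagram' are exhaustively dominated by a single VP node (built by VP → V NP NP), so they form a constituent.

Yes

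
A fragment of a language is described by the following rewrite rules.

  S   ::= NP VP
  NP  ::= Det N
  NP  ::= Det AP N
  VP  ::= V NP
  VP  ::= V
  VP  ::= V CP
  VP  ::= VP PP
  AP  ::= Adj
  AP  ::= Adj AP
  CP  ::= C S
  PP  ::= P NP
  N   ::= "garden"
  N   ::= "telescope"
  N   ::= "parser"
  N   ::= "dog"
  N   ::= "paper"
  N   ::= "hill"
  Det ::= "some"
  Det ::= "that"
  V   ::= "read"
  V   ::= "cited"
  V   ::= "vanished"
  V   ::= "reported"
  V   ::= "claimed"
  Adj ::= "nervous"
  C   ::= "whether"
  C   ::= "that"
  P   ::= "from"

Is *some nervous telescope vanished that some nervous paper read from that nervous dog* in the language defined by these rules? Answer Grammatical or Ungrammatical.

Grammatical

[S [NP [Det some] [AP [Adj nervous]] [N telescope]] [VP [V vanished] [CP [C that] [S [NP [Det some] [AP [Adj nervous]] [N paper]] [VP [VP [V read]] [PP [P from] [NP [Det that] [AP [Adj nervous]] [N dog]]]]]]]]
The bracketing above is licensed at every node by one of the given productions, with S at the root.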